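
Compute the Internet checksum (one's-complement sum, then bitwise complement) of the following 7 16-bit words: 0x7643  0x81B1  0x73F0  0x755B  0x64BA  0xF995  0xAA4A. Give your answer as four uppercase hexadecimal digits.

1624

One's-complement addition (fold any carry out of bit 15 back into bit 0):
  0x7643 + 0x81B1 = 0x0F7F4
  0xF7F4 + 0x73F0 = 0x16BE4 → wrap carry → 0x6BE5
  0x6BE5 + 0x755B = 0x0E140
  0xE140 + 0x64BA = 0x145FA → wrap carry → 0x45FB
  0x45FB + 0xF995 = 0x13F90 → wrap carry → 0x3F91
  0x3F91 + 0xAA4A = 0x0E9DB
One's-complement sum = 0xE9DB.
Checksum = ~0xE9DB & 0xFFFF = 0x1624.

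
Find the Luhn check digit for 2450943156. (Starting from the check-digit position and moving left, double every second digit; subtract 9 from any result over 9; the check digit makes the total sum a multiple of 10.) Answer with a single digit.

Partial digits right→left: 6 5 1 3 4 9 0 5 4 2
Double every second digit counting from the check-digit position (so the 1st, 3rd, 5th, ... of the partial from the right).
  doubled (with −9 where >9): 3 2 8 0 8 → sum 21
  kept as-is: 5 3 9 5 2 → sum 24
Total = 21 + 24 = 45.
Check digit = (10 − (45 mod 10)) mod 10 = 5.

5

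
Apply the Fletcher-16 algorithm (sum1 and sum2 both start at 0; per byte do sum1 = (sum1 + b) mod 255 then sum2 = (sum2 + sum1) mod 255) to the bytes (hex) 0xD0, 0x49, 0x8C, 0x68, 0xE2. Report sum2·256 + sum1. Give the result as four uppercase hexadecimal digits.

92F1

Running sums (mod 255):
  after byte 0 (0xD0): sum1=208, sum2=208
  after byte 1 (0x49): sum1=26, sum2=234
  after byte 2 (0x8C): sum1=166, sum2=145
  after byte 3 (0x68): sum1=15, sum2=160
  after byte 4 (0xE2): sum1=241, sum2=146
Checksum = sum2·256 + sum1 = 146·256 + 241 = 37617 = 0x92F1.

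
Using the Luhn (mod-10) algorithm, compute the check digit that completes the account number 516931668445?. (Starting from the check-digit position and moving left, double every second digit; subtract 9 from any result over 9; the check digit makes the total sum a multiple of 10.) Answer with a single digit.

Partial digits right→left: 5 4 4 8 6 6 1 3 9 6 1 5
Double every second digit counting from the check-digit position (so the 1st, 3rd, 5th, ... of the partial from the right).
  doubled (with −9 where >9): 1 8 3 2 9 2 → sum 25
  kept as-is: 4 8 6 3 6 5 → sum 32
Total = 25 + 32 = 57.
Check digit = (10 − (57 mod 10)) mod 10 = 3.

3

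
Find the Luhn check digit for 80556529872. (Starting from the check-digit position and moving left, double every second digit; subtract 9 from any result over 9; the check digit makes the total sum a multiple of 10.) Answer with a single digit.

Partial digits right→left: 2 7 8 9 2 5 6 5 5 0 8
Double every second digit counting from the check-digit position (so the 1st, 3rd, 5th, ... of the partial from the right).
  doubled (with −9 where >9): 4 7 4 3 1 7 → sum 26
  kept as-is: 7 9 5 5 0 → sum 26
Total = 26 + 26 = 52.
Check digit = (10 − (52 mod 10)) mod 10 = 8.

8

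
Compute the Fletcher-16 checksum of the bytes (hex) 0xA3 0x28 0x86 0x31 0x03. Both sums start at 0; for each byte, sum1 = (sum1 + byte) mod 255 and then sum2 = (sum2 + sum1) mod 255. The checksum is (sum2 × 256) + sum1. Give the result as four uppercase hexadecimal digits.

CB86

Running sums (mod 255):
  after byte 0 (0xA3): sum1=163, sum2=163
  after byte 1 (0x28): sum1=203, sum2=111
  after byte 2 (0x86): sum1=82, sum2=193
  after byte 3 (0x31): sum1=131, sum2=69
  after byte 4 (0x03): sum1=134, sum2=203
Checksum = sum2·256 + sum1 = 203·256 + 134 = 52102 = 0xCB86.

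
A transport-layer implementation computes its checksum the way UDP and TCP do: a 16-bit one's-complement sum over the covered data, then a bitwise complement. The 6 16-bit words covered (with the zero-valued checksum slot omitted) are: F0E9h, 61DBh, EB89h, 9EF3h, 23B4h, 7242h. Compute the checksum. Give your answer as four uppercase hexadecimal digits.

8CC6

One's-complement addition (fold any carry out of bit 15 back into bit 0):
  0xF0E9 + 0x61DB = 0x152C4 → wrap carry → 0x52C5
  0x52C5 + 0xEB89 = 0x13E4E → wrap carry → 0x3E4F
  0x3E4F + 0x9EF3 = 0x0DD42
  0xDD42 + 0x23B4 = 0x100F6 → wrap carry → 0x00F7
  0x00F7 + 0x7242 = 0x07339
One's-complement sum = 0x7339.
Checksum = ~0x7339 & 0xFFFF = 0x8CC6.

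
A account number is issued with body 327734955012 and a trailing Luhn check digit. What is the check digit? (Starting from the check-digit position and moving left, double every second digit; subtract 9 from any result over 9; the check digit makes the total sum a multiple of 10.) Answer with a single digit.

0

Partial digits right→left: 2 1 0 5 5 9 4 3 7 7 2 3
Double every second digit counting from the check-digit position (so the 1st, 3rd, 5th, ... of the partial from the right).
  doubled (with −9 where >9): 4 0 1 8 5 4 → sum 22
  kept as-is: 1 5 9 3 7 3 → sum 28
Total = 22 + 28 = 50.
Check digit = (10 − (50 mod 10)) mod 10 = 0.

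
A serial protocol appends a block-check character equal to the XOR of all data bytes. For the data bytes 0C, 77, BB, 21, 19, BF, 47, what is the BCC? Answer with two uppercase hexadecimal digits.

XOR the bytes together:
  start with 0x0C
  0x0C ⊕ 0x77 = 0x7B
  0x7B ⊕ 0xBB = 0xC0
  0xC0 ⊕ 0x21 = 0xE1
  0xE1 ⊕ 0x19 = 0xF8
  0xF8 ⊕ 0xBF = 0x47
  0x47 ⊕ 0x47 = 0x00

00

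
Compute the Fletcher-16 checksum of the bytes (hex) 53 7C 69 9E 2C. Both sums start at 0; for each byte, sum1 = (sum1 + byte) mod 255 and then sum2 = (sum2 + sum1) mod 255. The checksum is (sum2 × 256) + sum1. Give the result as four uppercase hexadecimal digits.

3804

Running sums (mod 255):
  after byte 0 (53): sum1=83, sum2=83
  after byte 1 (7C): sum1=207, sum2=35
  after byte 2 (69): sum1=57, sum2=92
  after byte 3 (9E): sum1=215, sum2=52
  after byte 4 (2C): sum1=4, sum2=56
Checksum = sum2·256 + sum1 = 56·256 + 4 = 14340 = 0x3804.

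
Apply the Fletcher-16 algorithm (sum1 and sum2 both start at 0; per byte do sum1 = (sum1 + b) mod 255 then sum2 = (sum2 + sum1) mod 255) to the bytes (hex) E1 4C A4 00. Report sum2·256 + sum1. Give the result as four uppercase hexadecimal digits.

Running sums (mod 255):
  after byte 0 (E1): sum1=225, sum2=225
  after byte 1 (4C): sum1=46, sum2=16
  after byte 2 (A4): sum1=210, sum2=226
  after byte 3 (00): sum1=210, sum2=181
Checksum = sum2·256 + sum1 = 181·256 + 210 = 46546 = 0xB5D2.

B5D2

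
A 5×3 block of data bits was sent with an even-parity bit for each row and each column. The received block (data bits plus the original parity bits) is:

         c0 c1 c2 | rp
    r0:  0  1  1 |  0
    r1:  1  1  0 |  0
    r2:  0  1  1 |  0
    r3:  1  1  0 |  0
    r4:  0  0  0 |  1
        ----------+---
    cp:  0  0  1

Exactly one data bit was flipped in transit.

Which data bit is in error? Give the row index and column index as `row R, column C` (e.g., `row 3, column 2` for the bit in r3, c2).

Recompute each row's even parity and compare to rp:
  r0: data parity 0, sent rp 0 → ok
  r1: data parity 0, sent rp 0 → ok
  r2: data parity 0, sent rp 0 → ok
  r3: data parity 0, sent rp 0 → ok
  r4: data parity 0, sent rp 1 → mismatch
Recompute each column's even parity and compare to cp:
  c0: data parity 0, sent cp 0 → ok
  c1: data parity 0, sent cp 0 → ok
  c2: data parity 0, sent cp 1 → mismatch
Exactly one row (r4) and one column (c2) fail → the flipped bit is at their intersection.

row 4, column 2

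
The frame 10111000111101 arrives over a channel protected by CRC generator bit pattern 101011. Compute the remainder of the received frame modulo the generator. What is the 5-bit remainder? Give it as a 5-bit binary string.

Modulo-2 division of 10111000111101 by 101011:
  pos 0: 101110 XOR 101011 = 000101
  pos 3: 101001 XOR 101011 = 000010
  pos 7: 101110 XOR 101011 = 000101
Remainder = 01011 (nonzero — an error is detected).

01011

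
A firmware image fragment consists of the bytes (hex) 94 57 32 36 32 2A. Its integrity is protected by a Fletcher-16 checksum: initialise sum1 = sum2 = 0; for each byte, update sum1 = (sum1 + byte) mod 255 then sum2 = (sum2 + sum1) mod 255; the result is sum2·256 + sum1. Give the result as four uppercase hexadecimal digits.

Running sums (mod 255):
  after byte 0 (94): sum1=148, sum2=148
  after byte 1 (57): sum1=235, sum2=128
  after byte 2 (32): sum1=30, sum2=158
  after byte 3 (36): sum1=84, sum2=242
  after byte 4 (32): sum1=134, sum2=121
  after byte 5 (2A): sum1=176, sum2=42
Checksum = sum2·256 + sum1 = 42·256 + 176 = 10928 = 0x2AB0.

2AB0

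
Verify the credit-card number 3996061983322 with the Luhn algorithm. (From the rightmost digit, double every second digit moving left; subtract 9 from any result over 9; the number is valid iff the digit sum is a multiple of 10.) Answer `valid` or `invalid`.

valid

From the right, keep odd positions and double even positions (subtract 9 from any doubled value over 9):
  doubled (positions 2,4,...): 4 6 9 3 3 9 → sum 34
  kept (positions 1,3,...): 2 3 8 1 0 9 3 → sum 26
Total = 60.
60 mod 10 = 0, so the number is valid.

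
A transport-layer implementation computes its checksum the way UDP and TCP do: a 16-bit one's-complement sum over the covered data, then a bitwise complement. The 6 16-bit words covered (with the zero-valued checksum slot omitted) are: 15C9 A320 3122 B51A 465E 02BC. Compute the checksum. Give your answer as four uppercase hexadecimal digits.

17BF

One's-complement addition (fold any carry out of bit 15 back into bit 0):
  0x15C9 + 0xA320 = 0x0B8E9
  0xB8E9 + 0x3122 = 0x0EA0B
  0xEA0B + 0xB51A = 0x19F25 → wrap carry → 0x9F26
  0x9F26 + 0x465E = 0x0E584
  0xE584 + 0x02BC = 0x0E840
One's-complement sum = 0xE840.
Checksum = ~0xE840 & 0xFFFF = 0x17BF.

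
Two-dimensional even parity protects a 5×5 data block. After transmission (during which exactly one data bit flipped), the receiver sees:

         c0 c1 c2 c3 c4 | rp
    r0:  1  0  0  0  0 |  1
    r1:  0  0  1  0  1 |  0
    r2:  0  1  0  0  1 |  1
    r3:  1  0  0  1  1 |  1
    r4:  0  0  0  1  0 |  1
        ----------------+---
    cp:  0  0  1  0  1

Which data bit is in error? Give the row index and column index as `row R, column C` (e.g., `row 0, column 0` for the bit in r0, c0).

row 2, column 1

Recompute each row's even parity and compare to rp:
  r0: data parity 1, sent rp 1 → ok
  r1: data parity 0, sent rp 0 → ok
  r2: data parity 0, sent rp 1 → mismatch
  r3: data parity 1, sent rp 1 → ok
  r4: data parity 1, sent rp 1 → ok
Recompute each column's even parity and compare to cp:
  c0: data parity 0, sent cp 0 → ok
  c1: data parity 1, sent cp 0 → mismatch
  c2: data parity 1, sent cp 1 → ok
  c3: data parity 0, sent cp 0 → ok
  c4: data parity 1, sent cp 1 → ok
Exactly one row (r2) and one column (c1) fail → the flipped bit is at their intersection.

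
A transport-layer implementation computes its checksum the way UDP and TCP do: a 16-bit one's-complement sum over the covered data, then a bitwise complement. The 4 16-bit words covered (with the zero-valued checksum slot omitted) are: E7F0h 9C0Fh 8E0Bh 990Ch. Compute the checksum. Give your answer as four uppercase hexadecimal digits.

54E7

One's-complement addition (fold any carry out of bit 15 back into bit 0):
  0xE7F0 + 0x9C0F = 0x183FF → wrap carry → 0x8400
  0x8400 + 0x8E0B = 0x1120B → wrap carry → 0x120C
  0x120C + 0x990C = 0x0AB18
One's-complement sum = 0xAB18.
Checksum = ~0xAB18 & 0xFFFF = 0x54E7.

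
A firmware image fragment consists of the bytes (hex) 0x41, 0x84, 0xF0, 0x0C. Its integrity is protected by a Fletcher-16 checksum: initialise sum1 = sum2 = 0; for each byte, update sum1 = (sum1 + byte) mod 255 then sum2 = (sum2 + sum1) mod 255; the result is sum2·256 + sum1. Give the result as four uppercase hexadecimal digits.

80C2

Running sums (mod 255):
  after byte 0 (0x41): sum1=65, sum2=65
  after byte 1 (0x84): sum1=197, sum2=7
  after byte 2 (0xF0): sum1=182, sum2=189
  after byte 3 (0x0C): sum1=194, sum2=128
Checksum = sum2·256 + sum1 = 128·256 + 194 = 32962 = 0x80C2.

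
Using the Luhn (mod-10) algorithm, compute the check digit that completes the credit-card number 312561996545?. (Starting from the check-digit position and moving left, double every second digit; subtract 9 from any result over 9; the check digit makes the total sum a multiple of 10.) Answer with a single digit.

Partial digits right→left: 5 4 5 6 9 9 1 6 5 2 1 3
Double every second digit counting from the check-digit position (so the 1st, 3rd, 5th, ... of the partial from the right).
  doubled (with −9 where >9): 1 1 9 2 1 2 → sum 16
  kept as-is: 4 6 9 6 2 3 → sum 30
Total = 16 + 30 = 46.
Check digit = (10 − (46 mod 10)) mod 10 = 4.

4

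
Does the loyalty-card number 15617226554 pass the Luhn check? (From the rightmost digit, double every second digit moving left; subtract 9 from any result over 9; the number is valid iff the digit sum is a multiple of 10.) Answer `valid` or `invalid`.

invalid

From the right, keep odd positions and double even positions (subtract 9 from any doubled value over 9):
  doubled (positions 2,4,...): 1 3 4 2 1 → sum 11
  kept (positions 1,3,...): 4 5 2 7 6 1 → sum 25
Total = 36.
36 mod 10 = 6, so the number is invalid.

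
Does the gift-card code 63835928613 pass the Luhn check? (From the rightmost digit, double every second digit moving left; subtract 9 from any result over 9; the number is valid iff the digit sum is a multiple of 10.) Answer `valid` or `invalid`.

valid

From the right, keep odd positions and double even positions (subtract 9 from any doubled value over 9):
  doubled (positions 2,4,...): 2 7 9 6 6 → sum 30
  kept (positions 1,3,...): 3 6 2 5 8 6 → sum 30
Total = 60.
60 mod 10 = 0, so the number is valid.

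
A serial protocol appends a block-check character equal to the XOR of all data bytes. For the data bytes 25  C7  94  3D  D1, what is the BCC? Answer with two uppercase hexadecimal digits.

XOR the bytes together:
  start with 0x25
  0x25 ⊕ 0xC7 = 0xE2
  0xE2 ⊕ 0x94 = 0x76
  0x76 ⊕ 0x3D = 0x4B
  0x4B ⊕ 0xD1 = 0x9A

9A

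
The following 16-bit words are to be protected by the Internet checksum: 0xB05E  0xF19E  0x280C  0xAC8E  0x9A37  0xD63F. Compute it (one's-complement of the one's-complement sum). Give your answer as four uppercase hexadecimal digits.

18F0

One's-complement addition (fold any carry out of bit 15 back into bit 0):
  0xB05E + 0xF19E = 0x1A1FC → wrap carry → 0xA1FD
  0xA1FD + 0x280C = 0x0CA09
  0xCA09 + 0xAC8E = 0x17697 → wrap carry → 0x7698
  0x7698 + 0x9A37 = 0x110CF → wrap carry → 0x10D0
  0x10D0 + 0xD63F = 0x0E70F
One's-complement sum = 0xE70F.
Checksum = ~0xE70F & 0xFFFF = 0x18F0.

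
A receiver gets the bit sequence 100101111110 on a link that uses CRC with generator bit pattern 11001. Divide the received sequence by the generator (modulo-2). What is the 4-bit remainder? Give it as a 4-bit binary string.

0000

Modulo-2 division of 100101111110 by 11001:
  pos 0: 10010 XOR 11001 = 01011
  pos 1: 10111 XOR 11001 = 01110
  pos 2: 11101 XOR 11001 = 00100
  pos 4: 10011 XOR 11001 = 01010
  pos 5: 10101 XOR 11001 = 01100
  pos 6: 11001 XOR 11001 = 00000
Remainder = 0000 (zero — the frame passes the CRC check).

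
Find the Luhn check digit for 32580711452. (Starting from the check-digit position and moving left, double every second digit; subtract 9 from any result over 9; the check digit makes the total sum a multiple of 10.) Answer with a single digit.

6

Partial digits right→left: 2 5 4 1 1 7 0 8 5 2 3
Double every second digit counting from the check-digit position (so the 1st, 3rd, 5th, ... of the partial from the right).
  doubled (with −9 where >9): 4 8 2 0 1 6 → sum 21
  kept as-is: 5 1 7 8 2 → sum 23
Total = 21 + 23 = 44.
Check digit = (10 − (44 mod 10)) mod 10 = 6.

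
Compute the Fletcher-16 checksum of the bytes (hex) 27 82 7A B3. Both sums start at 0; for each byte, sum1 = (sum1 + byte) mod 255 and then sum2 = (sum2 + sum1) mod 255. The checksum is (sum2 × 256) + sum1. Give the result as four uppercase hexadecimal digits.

Running sums (mod 255):
  after byte 0 (27): sum1=39, sum2=39
  after byte 1 (82): sum1=169, sum2=208
  after byte 2 (7A): sum1=36, sum2=244
  after byte 3 (B3): sum1=215, sum2=204
Checksum = sum2·256 + sum1 = 204·256 + 215 = 52439 = 0xCCD7.

CCD7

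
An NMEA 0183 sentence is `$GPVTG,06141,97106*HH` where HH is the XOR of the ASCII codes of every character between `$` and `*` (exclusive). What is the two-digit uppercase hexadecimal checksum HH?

59

XOR the ASCII codes of the payload characters:
  'G' = 0x47 → acc = 0x47
  'P' = 0x50 → acc = 0x17
  'V' = 0x56 → acc = 0x41
  'T' = 0x54 → acc = 0x15
  'G' = 0x47 → acc = 0x52
  ',' = 0x2C → acc = 0x7E
  '0' = 0x30 → acc = 0x4E
  '6' = 0x36 → acc = 0x78
  '1' = 0x31 → acc = 0x49
  '4' = 0x34 → acc = 0x7D
  '1' = 0x31 → acc = 0x4C
  ',' = 0x2C → acc = 0x60
  '9' = 0x39 → acc = 0x59
  '7' = 0x37 → acc = 0x6E
  '1' = 0x31 → acc = 0x5F
  '0' = 0x30 → acc = 0x6F
  '6' = 0x36 → acc = 0x59
Checksum = 0x59.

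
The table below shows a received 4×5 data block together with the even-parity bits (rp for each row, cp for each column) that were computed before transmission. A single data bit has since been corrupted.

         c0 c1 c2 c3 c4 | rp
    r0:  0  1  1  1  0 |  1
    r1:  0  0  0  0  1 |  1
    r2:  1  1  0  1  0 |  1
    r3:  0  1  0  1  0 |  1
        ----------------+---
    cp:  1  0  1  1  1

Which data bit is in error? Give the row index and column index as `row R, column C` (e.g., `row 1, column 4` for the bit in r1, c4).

row 3, column 1

Recompute each row's even parity and compare to rp:
  r0: data parity 1, sent rp 1 → ok
  r1: data parity 1, sent rp 1 → ok
  r2: data parity 1, sent rp 1 → ok
  r3: data parity 0, sent rp 1 → mismatch
Recompute each column's even parity and compare to cp:
  c0: data parity 1, sent cp 1 → ok
  c1: data parity 1, sent cp 0 → mismatch
  c2: data parity 1, sent cp 1 → ok
  c3: data parity 1, sent cp 1 → ok
  c4: data parity 1, sent cp 1 → ok
Exactly one row (r3) and one column (c1) fail → the flipped bit is at their intersection.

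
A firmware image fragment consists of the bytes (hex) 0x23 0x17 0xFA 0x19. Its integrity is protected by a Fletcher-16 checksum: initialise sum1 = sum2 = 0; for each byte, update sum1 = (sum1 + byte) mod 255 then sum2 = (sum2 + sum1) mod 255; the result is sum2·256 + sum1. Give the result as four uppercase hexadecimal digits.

E04E

Running sums (mod 255):
  after byte 0 (0x23): sum1=35, sum2=35
  after byte 1 (0x17): sum1=58, sum2=93
  after byte 2 (0xFA): sum1=53, sum2=146
  after byte 3 (0x19): sum1=78, sum2=224
Checksum = sum2·256 + sum1 = 224·256 + 78 = 57422 = 0xE04E.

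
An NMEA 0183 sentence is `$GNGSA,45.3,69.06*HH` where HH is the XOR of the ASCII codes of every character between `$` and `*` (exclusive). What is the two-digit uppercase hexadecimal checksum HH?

XOR the ASCII codes of the payload characters:
  'G' = 0x47 → acc = 0x47
  'N' = 0x4E → acc = 0x09
  'G' = 0x47 → acc = 0x4E
  'S' = 0x53 → acc = 0x1D
  'A' = 0x41 → acc = 0x5C
  ',' = 0x2C → acc = 0x70
  '4' = 0x34 → acc = 0x44
  '5' = 0x35 → acc = 0x71
  '.' = 0x2E → acc = 0x5F
  '3' = 0x33 → acc = 0x6C
  ',' = 0x2C → acc = 0x40
  '6' = 0x36 → acc = 0x76
  '9' = 0x39 → acc = 0x4F
  '.' = 0x2E → acc = 0x61
  '0' = 0x30 → acc = 0x51
  '6' = 0x36 → acc = 0x67
Checksum = 0x67.

67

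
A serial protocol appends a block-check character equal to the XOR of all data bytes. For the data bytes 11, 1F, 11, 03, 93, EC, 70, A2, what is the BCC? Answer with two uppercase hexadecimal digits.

B1

XOR the bytes together:
  start with 0x11
  0x11 ⊕ 0x1F = 0x0E
  0x0E ⊕ 0x11 = 0x1F
  0x1F ⊕ 0x03 = 0x1C
  0x1C ⊕ 0x93 = 0x8F
  0x8F ⊕ 0xEC = 0x63
  0x63 ⊕ 0x70 = 0x13
  0x13 ⊕ 0xA2 = 0xB1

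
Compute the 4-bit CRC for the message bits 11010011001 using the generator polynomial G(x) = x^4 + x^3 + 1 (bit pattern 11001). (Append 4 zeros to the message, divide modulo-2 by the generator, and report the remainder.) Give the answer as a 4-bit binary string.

Append 4 zeros: 110100110010000. Divide by 11001 (XOR where the leading bit is 1):
  pos 0: 11010 XOR 11001 = 00011
  pos 3: 11011 XOR 11001 = 00010
  pos 6: 10001 XOR 11001 = 01000
  pos 7: 10000 XOR 11001 = 01001
  pos 8: 10010 XOR 11001 = 01011
  pos 9: 10110 XOR 11001 = 01111
  pos 10: 11110 XOR 11001 = 00111
Remainder (last 4 bits) = 0111. This is the CRC / FCS.

0111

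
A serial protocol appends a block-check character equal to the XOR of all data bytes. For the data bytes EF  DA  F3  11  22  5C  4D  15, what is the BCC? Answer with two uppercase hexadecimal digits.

F1

XOR the bytes together:
  start with 0xEF
  0xEF ⊕ 0xDA = 0x35
  0x35 ⊕ 0xF3 = 0xC6
  0xC6 ⊕ 0x11 = 0xD7
  0xD7 ⊕ 0x22 = 0xF5
  0xF5 ⊕ 0x5C = 0xA9
  0xA9 ⊕ 0x4D = 0xE4
  0xE4 ⊕ 0x15 = 0xF1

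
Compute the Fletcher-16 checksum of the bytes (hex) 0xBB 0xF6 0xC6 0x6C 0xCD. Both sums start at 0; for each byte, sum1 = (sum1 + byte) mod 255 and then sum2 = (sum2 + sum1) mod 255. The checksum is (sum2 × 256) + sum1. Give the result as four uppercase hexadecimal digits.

81B3

Running sums (mod 255):
  after byte 0 (0xBB): sum1=187, sum2=187
  after byte 1 (0xF6): sum1=178, sum2=110
  after byte 2 (0xC6): sum1=121, sum2=231
  after byte 3 (0x6C): sum1=229, sum2=205
  after byte 4 (0xCD): sum1=179, sum2=129
Checksum = sum2·256 + sum1 = 129·256 + 179 = 33203 = 0x81B3.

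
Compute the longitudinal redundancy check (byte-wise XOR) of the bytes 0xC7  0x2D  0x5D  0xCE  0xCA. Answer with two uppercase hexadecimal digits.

XOR the bytes together:
  start with 0xC7
  0xC7 ⊕ 0x2D = 0xEA
  0xEA ⊕ 0x5D = 0xB7
  0xB7 ⊕ 0xCE = 0x79
  0x79 ⊕ 0xCA = 0xB3

B3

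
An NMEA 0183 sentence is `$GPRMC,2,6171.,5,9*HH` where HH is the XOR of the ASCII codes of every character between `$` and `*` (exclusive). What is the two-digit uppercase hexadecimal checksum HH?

XOR the ASCII codes of the payload characters:
  'G' = 0x47 → acc = 0x47
  'P' = 0x50 → acc = 0x17
  'R' = 0x52 → acc = 0x45
  'M' = 0x4D → acc = 0x08
  'C' = 0x43 → acc = 0x4B
  ',' = 0x2C → acc = 0x67
  '2' = 0x32 → acc = 0x55
  ',' = 0x2C → acc = 0x79
  '6' = 0x36 → acc = 0x4F
  '1' = 0x31 → acc = 0x7E
  '7' = 0x37 → acc = 0x49
  '1' = 0x31 → acc = 0x78
  '.' = 0x2E → acc = 0x56
  ',' = 0x2C → acc = 0x7A
  '5' = 0x35 → acc = 0x4F
  ',' = 0x2C → acc = 0x63
  '9' = 0x39 → acc = 0x5A
Checksum = 0x5A.

5A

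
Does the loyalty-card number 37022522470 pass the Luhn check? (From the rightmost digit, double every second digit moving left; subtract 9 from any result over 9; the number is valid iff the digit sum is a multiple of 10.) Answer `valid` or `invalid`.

From the right, keep odd positions and double even positions (subtract 9 from any doubled value over 9):
  doubled (positions 2,4,...): 5 4 1 4 5 → sum 19
  kept (positions 1,3,...): 0 4 2 2 0 3 → sum 11
Total = 30.
30 mod 10 = 0, so the number is valid.

valid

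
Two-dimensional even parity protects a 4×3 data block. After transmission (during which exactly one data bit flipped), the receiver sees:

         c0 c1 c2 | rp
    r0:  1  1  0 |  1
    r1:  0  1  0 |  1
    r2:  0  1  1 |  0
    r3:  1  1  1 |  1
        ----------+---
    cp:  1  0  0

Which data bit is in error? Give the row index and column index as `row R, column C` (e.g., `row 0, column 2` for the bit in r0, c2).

row 0, column 0

Recompute each row's even parity and compare to rp:
  r0: data parity 0, sent rp 1 → mismatch
  r1: data parity 1, sent rp 1 → ok
  r2: data parity 0, sent rp 0 → ok
  r3: data parity 1, sent rp 1 → ok
Recompute each column's even parity and compare to cp:
  c0: data parity 0, sent cp 1 → mismatch
  c1: data parity 0, sent cp 0 → ok
  c2: data parity 0, sent cp 0 → ok
Exactly one row (r0) and one column (c0) fail → the flipped bit is at their intersection.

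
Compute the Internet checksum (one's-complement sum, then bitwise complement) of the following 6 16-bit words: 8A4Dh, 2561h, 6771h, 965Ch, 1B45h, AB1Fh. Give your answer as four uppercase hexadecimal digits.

One's-complement addition (fold any carry out of bit 15 back into bit 0):
  0x8A4D + 0x2561 = 0x0AFAE
  0xAFAE + 0x6771 = 0x1171F → wrap carry → 0x1720
  0x1720 + 0x965C = 0x0AD7C
  0xAD7C + 0x1B45 = 0x0C8C1
  0xC8C1 + 0xAB1F = 0x173E0 → wrap carry → 0x73E1
One's-complement sum = 0x73E1.
Checksum = ~0x73E1 & 0xFFFF = 0x8C1E.

8C1E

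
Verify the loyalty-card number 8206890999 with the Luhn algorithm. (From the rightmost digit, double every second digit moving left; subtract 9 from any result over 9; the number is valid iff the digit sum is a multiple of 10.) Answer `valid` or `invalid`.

invalid

From the right, keep odd positions and double even positions (subtract 9 from any doubled value over 9):
  doubled (positions 2,4,...): 9 0 7 0 7 → sum 23
  kept (positions 1,3,...): 9 9 9 6 2 → sum 35
Total = 58.
58 mod 10 = 8, so the number is invalid.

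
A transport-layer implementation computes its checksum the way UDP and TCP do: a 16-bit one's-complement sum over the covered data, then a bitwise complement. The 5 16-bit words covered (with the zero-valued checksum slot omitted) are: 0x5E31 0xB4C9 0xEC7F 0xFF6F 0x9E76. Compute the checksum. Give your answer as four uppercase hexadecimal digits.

One's-complement addition (fold any carry out of bit 15 back into bit 0):
  0x5E31 + 0xB4C9 = 0x112FA → wrap carry → 0x12FB
  0x12FB + 0xEC7F = 0x0FF7A
  0xFF7A + 0xFF6F = 0x1FEE9 → wrap carry → 0xFEEA
  0xFEEA + 0x9E76 = 0x19D60 → wrap carry → 0x9D61
One's-complement sum = 0x9D61.
Checksum = ~0x9D61 & 0xFFFF = 0x629E.

629E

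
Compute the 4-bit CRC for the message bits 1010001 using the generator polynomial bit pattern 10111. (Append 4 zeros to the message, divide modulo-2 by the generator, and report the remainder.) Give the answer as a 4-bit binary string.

Append 4 zeros: 10100010000. Divide by 10111 (XOR where the leading bit is 1):
  pos 0: 10100 XOR 10111 = 00011
  pos 3: 11010 XOR 10111 = 01101
  pos 4: 11010 XOR 10111 = 01101
  pos 5: 11010 XOR 10111 = 01101
  pos 6: 11010 XOR 10111 = 01101
Remainder (last 4 bits) = 1101. This is the CRC / FCS.

1101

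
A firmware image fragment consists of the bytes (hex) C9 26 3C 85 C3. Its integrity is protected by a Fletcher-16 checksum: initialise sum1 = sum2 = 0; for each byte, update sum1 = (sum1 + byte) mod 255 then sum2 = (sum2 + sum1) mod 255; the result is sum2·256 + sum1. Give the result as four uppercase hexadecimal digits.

0D75

Running sums (mod 255):
  after byte 0 (C9): sum1=201, sum2=201
  after byte 1 (26): sum1=239, sum2=185
  after byte 2 (3C): sum1=44, sum2=229
  after byte 3 (85): sum1=177, sum2=151
  after byte 4 (C3): sum1=117, sum2=13
Checksum = sum2·256 + sum1 = 13·256 + 117 = 3445 = 0x0D75.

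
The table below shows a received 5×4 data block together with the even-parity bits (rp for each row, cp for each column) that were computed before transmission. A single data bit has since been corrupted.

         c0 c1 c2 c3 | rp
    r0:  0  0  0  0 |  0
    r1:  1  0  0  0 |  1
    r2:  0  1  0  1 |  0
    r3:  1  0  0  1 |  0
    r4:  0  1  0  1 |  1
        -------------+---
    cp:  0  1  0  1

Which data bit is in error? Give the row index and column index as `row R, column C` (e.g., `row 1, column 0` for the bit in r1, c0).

Recompute each row's even parity and compare to rp:
  r0: data parity 0, sent rp 0 → ok
  r1: data parity 1, sent rp 1 → ok
  r2: data parity 0, sent rp 0 → ok
  r3: data parity 0, sent rp 0 → ok
  r4: data parity 0, sent rp 1 → mismatch
Recompute each column's even parity and compare to cp:
  c0: data parity 0, sent cp 0 → ok
  c1: data parity 0, sent cp 1 → mismatch
  c2: data parity 0, sent cp 0 → ok
  c3: data parity 1, sent cp 1 → ok
Exactly one row (r4) and one column (c1) fail → the flipped bit is at their intersection.

row 4, column 1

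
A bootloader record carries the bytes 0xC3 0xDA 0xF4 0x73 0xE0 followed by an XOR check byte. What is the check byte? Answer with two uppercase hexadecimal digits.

XOR the bytes together:
  start with 0xC3
  0xC3 ⊕ 0xDA = 0x19
  0x19 ⊕ 0xF4 = 0xED
  0xED ⊕ 0x73 = 0x9E
  0x9E ⊕ 0xE0 = 0x7E

7E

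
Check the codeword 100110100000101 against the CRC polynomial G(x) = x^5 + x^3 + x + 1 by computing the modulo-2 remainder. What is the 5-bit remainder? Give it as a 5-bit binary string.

00000

Modulo-2 division of 100110100000101 by 101011:
  pos 0: 100110 XOR 101011 = 001101
  pos 2: 110110 XOR 101011 = 011101
  pos 3: 111010 XOR 101011 = 010001
  pos 4: 100010 XOR 101011 = 001001
  pos 6: 100100 XOR 101011 = 001111
  pos 8: 111110 XOR 101011 = 010101
  pos 9: 101011 XOR 101011 = 000000
Remainder = 00000 (zero — the frame passes the CRC check).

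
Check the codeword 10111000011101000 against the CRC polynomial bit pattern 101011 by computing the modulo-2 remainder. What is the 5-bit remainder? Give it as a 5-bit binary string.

00000

Modulo-2 division of 10111000011101000 by 101011:
  pos 0: 101110 XOR 101011 = 000101
  pos 3: 101000 XOR 101011 = 000011
  pos 7: 111110 XOR 101011 = 010101
  pos 8: 101011 XOR 101011 = 000000
Remainder = 00000 (zero — the frame passes the CRC check).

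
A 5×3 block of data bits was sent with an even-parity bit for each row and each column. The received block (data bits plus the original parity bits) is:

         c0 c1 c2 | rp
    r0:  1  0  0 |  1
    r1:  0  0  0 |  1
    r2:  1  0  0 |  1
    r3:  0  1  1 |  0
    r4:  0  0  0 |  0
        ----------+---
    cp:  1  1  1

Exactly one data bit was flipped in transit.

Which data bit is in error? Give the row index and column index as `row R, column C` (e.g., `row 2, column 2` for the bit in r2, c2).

row 1, column 0

Recompute each row's even parity and compare to rp:
  r0: data parity 1, sent rp 1 → ok
  r1: data parity 0, sent rp 1 → mismatch
  r2: data parity 1, sent rp 1 → ok
  r3: data parity 0, sent rp 0 → ok
  r4: data parity 0, sent rp 0 → ok
Recompute each column's even parity and compare to cp:
  c0: data parity 0, sent cp 1 → mismatch
  c1: data parity 1, sent cp 1 → ok
  c2: data parity 1, sent cp 1 → ok
Exactly one row (r1) and one column (c0) fail → the flipped bit is at their intersection.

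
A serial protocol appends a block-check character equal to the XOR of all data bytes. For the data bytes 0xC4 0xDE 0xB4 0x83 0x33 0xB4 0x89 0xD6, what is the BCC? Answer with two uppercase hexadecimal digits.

F5

XOR the bytes together:
  start with 0xC4
  0xC4 ⊕ 0xDE = 0x1A
  0x1A ⊕ 0xB4 = 0xAE
  0xAE ⊕ 0x83 = 0x2D
  0x2D ⊕ 0x33 = 0x1E
  0x1E ⊕ 0xB4 = 0xAA
  0xAA ⊕ 0x89 = 0x23
  0x23 ⊕ 0xD6 = 0xF5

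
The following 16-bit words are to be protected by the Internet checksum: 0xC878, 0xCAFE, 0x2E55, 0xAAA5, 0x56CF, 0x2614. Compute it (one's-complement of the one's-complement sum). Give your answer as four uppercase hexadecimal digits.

16AA

One's-complement addition (fold any carry out of bit 15 back into bit 0):
  0xC878 + 0xCAFE = 0x19376 → wrap carry → 0x9377
  0x9377 + 0x2E55 = 0x0C1CC
  0xC1CC + 0xAAA5 = 0x16C71 → wrap carry → 0x6C72
  0x6C72 + 0x56CF = 0x0C341
  0xC341 + 0x2614 = 0x0E955
One's-complement sum = 0xE955.
Checksum = ~0xE955 & 0xFFFF = 0x16AA.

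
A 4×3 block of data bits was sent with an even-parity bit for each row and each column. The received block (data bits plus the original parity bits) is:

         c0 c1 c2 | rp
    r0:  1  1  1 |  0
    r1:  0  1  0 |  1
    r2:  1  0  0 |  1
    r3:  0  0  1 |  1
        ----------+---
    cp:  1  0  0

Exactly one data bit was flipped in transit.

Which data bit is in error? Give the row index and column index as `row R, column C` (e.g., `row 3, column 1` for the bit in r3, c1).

Recompute each row's even parity and compare to rp:
  r0: data parity 1, sent rp 0 → mismatch
  r1: data parity 1, sent rp 1 → ok
  r2: data parity 1, sent rp 1 → ok
  r3: data parity 1, sent rp 1 → ok
Recompute each column's even parity and compare to cp:
  c0: data parity 0, sent cp 1 → mismatch
  c1: data parity 0, sent cp 0 → ok
  c2: data parity 0, sent cp 0 → ok
Exactly one row (r0) and one column (c0) fail → the flipped bit is at their intersection.

row 0, column 0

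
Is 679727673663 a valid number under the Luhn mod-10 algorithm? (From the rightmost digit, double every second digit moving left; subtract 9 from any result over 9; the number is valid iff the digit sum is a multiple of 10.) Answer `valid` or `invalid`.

invalid

From the right, keep odd positions and double even positions (subtract 9 from any doubled value over 9):
  doubled (positions 2,4,...): 3 6 3 4 9 3 → sum 28
  kept (positions 1,3,...): 3 6 7 7 7 7 → sum 37
Total = 65.
65 mod 10 = 5, so the number is invalid.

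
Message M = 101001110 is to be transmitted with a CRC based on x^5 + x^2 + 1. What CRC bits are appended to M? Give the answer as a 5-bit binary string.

01000

Append 5 zeros: 10100111000000. Divide by 100101 (XOR where the leading bit is 1):
  pos 0: 101001 XOR 100101 = 001100
  pos 2: 110011 XOR 100101 = 010110
  pos 3: 101100 XOR 100101 = 001001
  pos 5: 100100 XOR 100101 = 000001
Remainder (last 5 bits) = 01000. This is the CRC / FCS.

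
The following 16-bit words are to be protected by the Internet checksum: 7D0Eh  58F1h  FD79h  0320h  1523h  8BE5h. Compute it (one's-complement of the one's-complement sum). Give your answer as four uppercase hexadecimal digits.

One's-complement addition (fold any carry out of bit 15 back into bit 0):
  0x7D0E + 0x58F1 = 0x0D5FF
  0xD5FF + 0xFD79 = 0x1D378 → wrap carry → 0xD379
  0xD379 + 0x0320 = 0x0D699
  0xD699 + 0x1523 = 0x0EBBC
  0xEBBC + 0x8BE5 = 0x177A1 → wrap carry → 0x77A2
One's-complement sum = 0x77A2.
Checksum = ~0x77A2 & 0xFFFF = 0x885D.

885D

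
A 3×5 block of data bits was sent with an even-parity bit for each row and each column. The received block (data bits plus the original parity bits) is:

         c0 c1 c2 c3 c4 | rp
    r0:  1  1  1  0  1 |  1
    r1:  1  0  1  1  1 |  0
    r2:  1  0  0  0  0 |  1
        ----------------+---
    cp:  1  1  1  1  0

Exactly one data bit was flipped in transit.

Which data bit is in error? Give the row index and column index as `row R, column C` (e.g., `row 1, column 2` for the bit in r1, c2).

Recompute each row's even parity and compare to rp:
  r0: data parity 0, sent rp 1 → mismatch
  r1: data parity 0, sent rp 0 → ok
  r2: data parity 1, sent rp 1 → ok
Recompute each column's even parity and compare to cp:
  c0: data parity 1, sent cp 1 → ok
  c1: data parity 1, sent cp 1 → ok
  c2: data parity 0, sent cp 1 → mismatch
  c3: data parity 1, sent cp 1 → ok
  c4: data parity 0, sent cp 0 → ok
Exactly one row (r0) and one column (c2) fail → the flipped bit is at their intersection.

row 0, column 2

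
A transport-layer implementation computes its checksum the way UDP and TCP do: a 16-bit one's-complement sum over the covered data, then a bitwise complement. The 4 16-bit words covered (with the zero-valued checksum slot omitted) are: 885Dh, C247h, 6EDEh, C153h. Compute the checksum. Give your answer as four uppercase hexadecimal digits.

One's-complement addition (fold any carry out of bit 15 back into bit 0):
  0x885D + 0xC247 = 0x14AA4 → wrap carry → 0x4AA5
  0x4AA5 + 0x6EDE = 0x0B983
  0xB983 + 0xC153 = 0x17AD6 → wrap carry → 0x7AD7
One's-complement sum = 0x7AD7.
Checksum = ~0x7AD7 & 0xFFFF = 0x8528.

8528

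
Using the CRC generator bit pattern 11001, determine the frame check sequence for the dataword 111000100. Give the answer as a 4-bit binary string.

Append 4 zeros: 1110001000000. Divide by 11001 (XOR where the leading bit is 1):
  pos 0: 11100 XOR 11001 = 00101
  pos 2: 10101 XOR 11001 = 01100
  pos 3: 11000 XOR 11001 = 00001
  pos 7: 10000 XOR 11001 = 01001
  pos 8: 10010 XOR 11001 = 01011
Remainder (last 4 bits) = 1011. This is the CRC / FCS.

1011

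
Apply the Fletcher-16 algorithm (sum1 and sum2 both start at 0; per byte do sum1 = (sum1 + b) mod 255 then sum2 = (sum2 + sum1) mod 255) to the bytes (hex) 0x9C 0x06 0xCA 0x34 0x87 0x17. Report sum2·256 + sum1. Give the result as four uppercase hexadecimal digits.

B740

Running sums (mod 255):
  after byte 0 (0x9C): sum1=156, sum2=156
  after byte 1 (0x06): sum1=162, sum2=63
  after byte 2 (0xCA): sum1=109, sum2=172
  after byte 3 (0x34): sum1=161, sum2=78
  after byte 4 (0x87): sum1=41, sum2=119
  after byte 5 (0x17): sum1=64, sum2=183
Checksum = sum2·256 + sum1 = 183·256 + 64 = 46912 = 0xB740.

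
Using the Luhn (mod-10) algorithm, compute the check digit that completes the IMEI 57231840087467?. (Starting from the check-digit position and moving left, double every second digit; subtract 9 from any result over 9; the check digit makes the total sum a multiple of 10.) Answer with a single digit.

Partial digits right→left: 7 6 4 7 8 0 0 4 8 1 3 2 7 5
Double every second digit counting from the check-digit position (so the 1st, 3rd, 5th, ... of the partial from the right).
  doubled (with −9 where >9): 5 8 7 0 7 6 5 → sum 38
  kept as-is: 6 7 0 4 1 2 5 → sum 25
Total = 38 + 25 = 63.
Check digit = (10 − (63 mod 10)) mod 10 = 7.

7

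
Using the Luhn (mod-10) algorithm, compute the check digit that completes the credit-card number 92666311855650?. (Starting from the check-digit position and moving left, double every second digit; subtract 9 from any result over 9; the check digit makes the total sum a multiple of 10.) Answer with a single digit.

1

Partial digits right→left: 0 5 6 5 5 8 1 1 3 6 6 6 2 9
Double every second digit counting from the check-digit position (so the 1st, 3rd, 5th, ... of the partial from the right).
  doubled (with −9 where >9): 0 3 1 2 6 3 4 → sum 19
  kept as-is: 5 5 8 1 6 6 9 → sum 40
Total = 19 + 40 = 59.
Check digit = (10 − (59 mod 10)) mod 10 = 1.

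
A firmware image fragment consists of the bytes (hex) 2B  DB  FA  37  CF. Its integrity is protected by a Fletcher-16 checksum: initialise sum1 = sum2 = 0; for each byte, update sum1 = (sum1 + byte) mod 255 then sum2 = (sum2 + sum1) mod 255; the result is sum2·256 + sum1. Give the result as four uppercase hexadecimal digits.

Running sums (mod 255):
  after byte 0 (2B): sum1=43, sum2=43
  after byte 1 (DB): sum1=7, sum2=50
  after byte 2 (FA): sum1=2, sum2=52
  after byte 3 (37): sum1=57, sum2=109
  after byte 4 (CF): sum1=9, sum2=118
Checksum = sum2·256 + sum1 = 118·256 + 9 = 30217 = 0x7609.

7609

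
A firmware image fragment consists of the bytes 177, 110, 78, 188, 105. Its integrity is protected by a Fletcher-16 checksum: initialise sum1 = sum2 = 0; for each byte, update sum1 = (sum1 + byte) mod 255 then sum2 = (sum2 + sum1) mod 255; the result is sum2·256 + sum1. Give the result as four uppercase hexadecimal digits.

0094

Running sums (mod 255):
  after byte 0 (177): sum1=177, sum2=177
  after byte 1 (110): sum1=32, sum2=209
  after byte 2 (78): sum1=110, sum2=64
  after byte 3 (188): sum1=43, sum2=107
  after byte 4 (105): sum1=148, sum2=0
Checksum = sum2·256 + sum1 = 0·256 + 148 = 148 = 0x0094.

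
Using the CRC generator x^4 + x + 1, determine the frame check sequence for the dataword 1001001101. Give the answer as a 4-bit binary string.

1110

Append 4 zeros: 10010011010000. Divide by 10011 (XOR where the leading bit is 1):
  pos 0: 10010 XOR 10011 = 00001
  pos 4: 10110 XOR 10011 = 00101
  pos 6: 10110 XOR 10011 = 00101
  pos 8: 10100 XOR 10011 = 00111
Remainder (last 4 bits) = 1110. This is the CRC / FCS.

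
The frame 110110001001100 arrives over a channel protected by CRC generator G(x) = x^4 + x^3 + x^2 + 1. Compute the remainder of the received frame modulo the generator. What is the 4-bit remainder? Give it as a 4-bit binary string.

Modulo-2 division of 110110001001100 by 11101:
  pos 0: 11011 XOR 11101 = 00110
  pos 2: 11000 XOR 11101 = 00101
  pos 4: 10101 XOR 11101 = 01000
  pos 5: 10000 XOR 11101 = 01101
  pos 6: 11010 XOR 11101 = 00111
  pos 8: 11111 XOR 11101 = 00010
Remainder = 1000 (nonzero — an error is detected).

1000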